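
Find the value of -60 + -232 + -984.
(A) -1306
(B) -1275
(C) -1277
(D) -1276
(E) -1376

First: -60 + -232 = -292
Then: -292 + -984 = -1276
D) -1276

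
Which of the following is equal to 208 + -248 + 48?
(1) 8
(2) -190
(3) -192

First: 208 + -248 = -40
Then: -40 + 48 = 8
1) 8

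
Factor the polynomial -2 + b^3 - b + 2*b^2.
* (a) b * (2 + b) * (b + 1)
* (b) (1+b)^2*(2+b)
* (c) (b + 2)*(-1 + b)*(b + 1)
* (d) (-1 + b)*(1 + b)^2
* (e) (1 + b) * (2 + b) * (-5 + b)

We need to factor -2 + b^3 - b + 2*b^2.
The factored form is (b + 2)*(-1 + b)*(b + 1).
c) (b + 2)*(-1 + b)*(b + 1)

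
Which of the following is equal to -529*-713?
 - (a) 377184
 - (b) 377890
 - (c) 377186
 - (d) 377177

-529 * -713 = 377177
d) 377177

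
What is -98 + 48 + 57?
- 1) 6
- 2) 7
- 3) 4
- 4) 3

First: -98 + 48 = -50
Then: -50 + 57 = 7
2) 7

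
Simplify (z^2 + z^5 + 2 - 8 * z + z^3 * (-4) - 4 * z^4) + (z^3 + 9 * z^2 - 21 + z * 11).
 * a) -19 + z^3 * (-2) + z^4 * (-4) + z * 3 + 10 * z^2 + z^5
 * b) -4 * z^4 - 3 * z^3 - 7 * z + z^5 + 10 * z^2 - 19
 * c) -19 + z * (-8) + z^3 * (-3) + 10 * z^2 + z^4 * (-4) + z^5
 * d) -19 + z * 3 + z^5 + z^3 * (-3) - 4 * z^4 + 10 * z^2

Adding the polynomials and combining like terms:
(z^2 + z^5 + 2 - 8*z + z^3*(-4) - 4*z^4) + (z^3 + 9*z^2 - 21 + z*11)
= -19 + z * 3 + z^5 + z^3 * (-3) - 4 * z^4 + 10 * z^2
d) -19 + z * 3 + z^5 + z^3 * (-3) - 4 * z^4 + 10 * z^2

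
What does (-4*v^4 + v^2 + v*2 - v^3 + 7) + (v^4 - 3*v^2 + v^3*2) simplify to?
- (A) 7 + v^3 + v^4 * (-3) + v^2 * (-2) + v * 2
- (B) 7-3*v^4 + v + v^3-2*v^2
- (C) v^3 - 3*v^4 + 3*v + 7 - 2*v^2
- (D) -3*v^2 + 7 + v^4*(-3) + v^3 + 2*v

Adding the polynomials and combining like terms:
(-4*v^4 + v^2 + v*2 - v^3 + 7) + (v^4 - 3*v^2 + v^3*2)
= 7 + v^3 + v^4 * (-3) + v^2 * (-2) + v * 2
A) 7 + v^3 + v^4 * (-3) + v^2 * (-2) + v * 2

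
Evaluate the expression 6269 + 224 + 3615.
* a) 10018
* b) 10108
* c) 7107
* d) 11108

First: 6269 + 224 = 6493
Then: 6493 + 3615 = 10108
b) 10108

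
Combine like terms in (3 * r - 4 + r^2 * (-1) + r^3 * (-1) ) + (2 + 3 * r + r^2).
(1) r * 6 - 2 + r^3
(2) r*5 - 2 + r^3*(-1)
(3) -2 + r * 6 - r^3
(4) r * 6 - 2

Adding the polynomials and combining like terms:
(3*r - 4 + r^2*(-1) + r^3*(-1)) + (2 + 3*r + r^2)
= -2 + r * 6 - r^3
3) -2 + r * 6 - r^3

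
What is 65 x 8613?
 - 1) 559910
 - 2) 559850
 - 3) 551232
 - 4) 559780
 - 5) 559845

65 * 8613 = 559845
5) 559845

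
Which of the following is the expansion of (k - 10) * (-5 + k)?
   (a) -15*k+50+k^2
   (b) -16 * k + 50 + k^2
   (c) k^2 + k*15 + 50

Expanding (k - 10) * (-5 + k):
= -15*k+50+k^2
a) -15*k+50+k^2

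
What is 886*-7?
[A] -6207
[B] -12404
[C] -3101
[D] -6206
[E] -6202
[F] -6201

886 * -7 = -6202
E) -6202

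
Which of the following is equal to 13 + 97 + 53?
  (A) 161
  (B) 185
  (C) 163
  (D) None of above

First: 13 + 97 = 110
Then: 110 + 53 = 163
C) 163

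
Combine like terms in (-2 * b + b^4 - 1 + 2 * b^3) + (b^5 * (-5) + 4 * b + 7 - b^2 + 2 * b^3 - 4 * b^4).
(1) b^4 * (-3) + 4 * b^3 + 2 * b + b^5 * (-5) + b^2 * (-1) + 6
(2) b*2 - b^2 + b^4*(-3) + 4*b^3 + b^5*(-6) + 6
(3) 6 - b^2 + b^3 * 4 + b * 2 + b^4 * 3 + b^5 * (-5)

Adding the polynomials and combining like terms:
(-2*b + b^4 - 1 + 2*b^3) + (b^5*(-5) + 4*b + 7 - b^2 + 2*b^3 - 4*b^4)
= b^4 * (-3) + 4 * b^3 + 2 * b + b^5 * (-5) + b^2 * (-1) + 6
1) b^4 * (-3) + 4 * b^3 + 2 * b + b^5 * (-5) + b^2 * (-1) + 6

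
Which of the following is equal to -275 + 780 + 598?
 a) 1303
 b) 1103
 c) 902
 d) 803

First: -275 + 780 = 505
Then: 505 + 598 = 1103
b) 1103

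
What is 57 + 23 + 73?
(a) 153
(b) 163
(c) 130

First: 57 + 23 = 80
Then: 80 + 73 = 153
a) 153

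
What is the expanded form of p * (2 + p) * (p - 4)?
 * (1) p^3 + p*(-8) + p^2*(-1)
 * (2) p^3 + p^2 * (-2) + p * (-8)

Expanding p * (2 + p) * (p - 4):
= p^3 + p^2 * (-2) + p * (-8)
2) p^3 + p^2 * (-2) + p * (-8)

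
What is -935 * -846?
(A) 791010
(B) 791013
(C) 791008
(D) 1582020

-935 * -846 = 791010
A) 791010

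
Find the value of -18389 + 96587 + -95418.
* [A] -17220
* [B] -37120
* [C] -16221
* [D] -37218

First: -18389 + 96587 = 78198
Then: 78198 + -95418 = -17220
A) -17220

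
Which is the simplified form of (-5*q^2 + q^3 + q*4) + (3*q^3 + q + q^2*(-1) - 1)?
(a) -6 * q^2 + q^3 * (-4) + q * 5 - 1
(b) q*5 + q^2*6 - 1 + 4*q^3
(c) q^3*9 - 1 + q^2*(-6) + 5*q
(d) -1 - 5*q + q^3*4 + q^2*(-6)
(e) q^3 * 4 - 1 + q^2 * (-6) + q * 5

Adding the polynomials and combining like terms:
(-5*q^2 + q^3 + q*4) + (3*q^3 + q + q^2*(-1) - 1)
= q^3 * 4 - 1 + q^2 * (-6) + q * 5
e) q^3 * 4 - 1 + q^2 * (-6) + q * 5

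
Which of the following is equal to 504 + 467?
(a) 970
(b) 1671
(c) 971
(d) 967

504 + 467 = 971
c) 971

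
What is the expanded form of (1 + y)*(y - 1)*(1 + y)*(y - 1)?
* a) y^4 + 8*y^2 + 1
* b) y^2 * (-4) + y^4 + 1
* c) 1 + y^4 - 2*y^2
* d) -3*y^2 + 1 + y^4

Expanding (1 + y)*(y - 1)*(1 + y)*(y - 1):
= 1 + y^4 - 2*y^2
c) 1 + y^4 - 2*y^2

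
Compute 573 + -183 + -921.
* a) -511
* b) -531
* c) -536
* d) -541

First: 573 + -183 = 390
Then: 390 + -921 = -531
b) -531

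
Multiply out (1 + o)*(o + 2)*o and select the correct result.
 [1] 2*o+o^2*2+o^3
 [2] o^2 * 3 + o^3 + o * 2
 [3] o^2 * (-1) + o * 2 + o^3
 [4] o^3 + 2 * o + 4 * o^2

Expanding (1 + o)*(o + 2)*o:
= o^2 * 3 + o^3 + o * 2
2) o^2 * 3 + o^3 + o * 2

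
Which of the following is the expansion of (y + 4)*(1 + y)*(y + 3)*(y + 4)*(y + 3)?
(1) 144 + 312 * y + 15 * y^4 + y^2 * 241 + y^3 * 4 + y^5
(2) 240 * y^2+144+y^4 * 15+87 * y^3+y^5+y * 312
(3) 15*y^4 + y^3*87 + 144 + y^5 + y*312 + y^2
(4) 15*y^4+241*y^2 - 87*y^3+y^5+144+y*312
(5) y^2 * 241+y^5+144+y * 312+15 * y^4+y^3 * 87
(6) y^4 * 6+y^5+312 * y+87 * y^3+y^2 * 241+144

Expanding (y + 4)*(1 + y)*(y + 3)*(y + 4)*(y + 3):
= y^2 * 241+y^5+144+y * 312+15 * y^4+y^3 * 87
5) y^2 * 241+y^5+144+y * 312+15 * y^4+y^3 * 87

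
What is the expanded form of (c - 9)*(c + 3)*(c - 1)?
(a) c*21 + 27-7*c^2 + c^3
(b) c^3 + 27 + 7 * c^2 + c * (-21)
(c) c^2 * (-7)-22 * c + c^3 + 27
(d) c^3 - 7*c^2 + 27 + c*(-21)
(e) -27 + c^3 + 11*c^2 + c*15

Expanding (c - 9)*(c + 3)*(c - 1):
= c^3 - 7*c^2 + 27 + c*(-21)
d) c^3 - 7*c^2 + 27 + c*(-21)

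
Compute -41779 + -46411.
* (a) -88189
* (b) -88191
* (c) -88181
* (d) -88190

-41779 + -46411 = -88190
d) -88190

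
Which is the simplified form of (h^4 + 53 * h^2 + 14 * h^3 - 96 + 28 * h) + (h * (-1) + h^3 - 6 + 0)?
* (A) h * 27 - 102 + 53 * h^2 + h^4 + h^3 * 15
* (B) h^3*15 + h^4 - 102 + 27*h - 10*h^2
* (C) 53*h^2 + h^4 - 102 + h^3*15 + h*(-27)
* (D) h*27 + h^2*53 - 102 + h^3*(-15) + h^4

Adding the polynomials and combining like terms:
(h^4 + 53*h^2 + 14*h^3 - 96 + 28*h) + (h*(-1) + h^3 - 6 + 0)
= h * 27 - 102 + 53 * h^2 + h^4 + h^3 * 15
A) h * 27 - 102 + 53 * h^2 + h^4 + h^3 * 15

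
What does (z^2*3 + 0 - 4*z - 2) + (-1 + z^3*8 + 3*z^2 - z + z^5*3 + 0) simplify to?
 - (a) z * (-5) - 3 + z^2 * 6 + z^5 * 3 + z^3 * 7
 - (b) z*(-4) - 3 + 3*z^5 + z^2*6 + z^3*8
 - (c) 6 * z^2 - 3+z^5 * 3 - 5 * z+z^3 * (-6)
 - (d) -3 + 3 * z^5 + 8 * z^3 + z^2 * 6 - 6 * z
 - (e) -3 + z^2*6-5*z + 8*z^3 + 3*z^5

Adding the polynomials and combining like terms:
(z^2*3 + 0 - 4*z - 2) + (-1 + z^3*8 + 3*z^2 - z + z^5*3 + 0)
= -3 + z^2*6-5*z + 8*z^3 + 3*z^5
e) -3 + z^2*6-5*z + 8*z^3 + 3*z^5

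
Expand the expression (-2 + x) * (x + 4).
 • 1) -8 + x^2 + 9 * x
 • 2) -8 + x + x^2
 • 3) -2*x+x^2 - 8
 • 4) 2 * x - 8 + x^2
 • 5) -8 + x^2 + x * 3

Expanding (-2 + x) * (x + 4):
= 2 * x - 8 + x^2
4) 2 * x - 8 + x^2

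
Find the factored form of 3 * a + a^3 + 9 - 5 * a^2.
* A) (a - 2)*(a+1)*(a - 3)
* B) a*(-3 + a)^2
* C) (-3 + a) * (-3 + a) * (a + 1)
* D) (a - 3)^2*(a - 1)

We need to factor 3 * a + a^3 + 9 - 5 * a^2.
The factored form is (-3 + a) * (-3 + a) * (a + 1).
C) (-3 + a) * (-3 + a) * (a + 1)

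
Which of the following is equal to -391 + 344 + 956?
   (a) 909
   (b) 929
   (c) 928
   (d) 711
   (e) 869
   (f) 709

First: -391 + 344 = -47
Then: -47 + 956 = 909
a) 909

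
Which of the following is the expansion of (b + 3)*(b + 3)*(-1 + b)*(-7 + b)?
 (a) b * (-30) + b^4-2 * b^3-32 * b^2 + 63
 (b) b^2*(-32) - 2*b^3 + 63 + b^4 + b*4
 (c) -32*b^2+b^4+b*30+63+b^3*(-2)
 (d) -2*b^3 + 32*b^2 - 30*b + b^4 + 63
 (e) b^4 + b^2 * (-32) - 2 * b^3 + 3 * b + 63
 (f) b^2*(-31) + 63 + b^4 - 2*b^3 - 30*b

Expanding (b + 3)*(b + 3)*(-1 + b)*(-7 + b):
= b * (-30) + b^4-2 * b^3-32 * b^2 + 63
a) b * (-30) + b^4-2 * b^3-32 * b^2 + 63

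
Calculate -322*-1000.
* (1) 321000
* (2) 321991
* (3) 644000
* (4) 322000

-322 * -1000 = 322000
4) 322000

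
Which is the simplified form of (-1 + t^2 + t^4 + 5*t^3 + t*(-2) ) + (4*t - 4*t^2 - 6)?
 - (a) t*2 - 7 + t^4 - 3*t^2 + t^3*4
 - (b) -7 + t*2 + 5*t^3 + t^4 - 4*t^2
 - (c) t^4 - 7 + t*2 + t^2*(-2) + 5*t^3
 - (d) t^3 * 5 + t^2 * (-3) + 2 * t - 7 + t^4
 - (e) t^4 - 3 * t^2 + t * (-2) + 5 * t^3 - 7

Adding the polynomials and combining like terms:
(-1 + t^2 + t^4 + 5*t^3 + t*(-2)) + (4*t - 4*t^2 - 6)
= t^3 * 5 + t^2 * (-3) + 2 * t - 7 + t^4
d) t^3 * 5 + t^2 * (-3) + 2 * t - 7 + t^4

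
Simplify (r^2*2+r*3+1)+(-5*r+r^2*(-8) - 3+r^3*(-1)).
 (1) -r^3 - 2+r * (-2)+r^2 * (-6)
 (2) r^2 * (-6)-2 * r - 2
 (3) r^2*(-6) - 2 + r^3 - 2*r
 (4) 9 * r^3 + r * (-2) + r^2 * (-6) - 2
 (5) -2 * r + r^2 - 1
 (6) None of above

Adding the polynomials and combining like terms:
(r^2*2 + r*3 + 1) + (-5*r + r^2*(-8) - 3 + r^3*(-1))
= -r^3 - 2+r * (-2)+r^2 * (-6)
1) -r^3 - 2+r * (-2)+r^2 * (-6)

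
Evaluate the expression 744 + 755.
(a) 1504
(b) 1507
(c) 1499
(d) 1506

744 + 755 = 1499
c) 1499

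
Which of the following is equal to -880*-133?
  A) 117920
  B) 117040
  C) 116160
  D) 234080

-880 * -133 = 117040
B) 117040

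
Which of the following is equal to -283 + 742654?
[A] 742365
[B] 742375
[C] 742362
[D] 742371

-283 + 742654 = 742371
D) 742371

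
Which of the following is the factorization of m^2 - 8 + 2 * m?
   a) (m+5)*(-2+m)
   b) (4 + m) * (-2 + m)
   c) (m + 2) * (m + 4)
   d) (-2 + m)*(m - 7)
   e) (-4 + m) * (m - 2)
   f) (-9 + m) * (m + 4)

We need to factor m^2 - 8 + 2 * m.
The factored form is (4 + m) * (-2 + m).
b) (4 + m) * (-2 + m)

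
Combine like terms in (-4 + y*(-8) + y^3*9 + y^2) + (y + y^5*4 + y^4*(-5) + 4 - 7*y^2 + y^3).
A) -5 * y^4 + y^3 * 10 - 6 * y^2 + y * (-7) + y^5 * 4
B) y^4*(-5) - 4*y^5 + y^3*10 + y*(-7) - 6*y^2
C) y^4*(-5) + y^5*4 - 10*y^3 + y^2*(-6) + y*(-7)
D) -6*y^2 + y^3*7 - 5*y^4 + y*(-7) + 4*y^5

Adding the polynomials and combining like terms:
(-4 + y*(-8) + y^3*9 + y^2) + (y + y^5*4 + y^4*(-5) + 4 - 7*y^2 + y^3)
= -5 * y^4 + y^3 * 10 - 6 * y^2 + y * (-7) + y^5 * 4
A) -5 * y^4 + y^3 * 10 - 6 * y^2 + y * (-7) + y^5 * 4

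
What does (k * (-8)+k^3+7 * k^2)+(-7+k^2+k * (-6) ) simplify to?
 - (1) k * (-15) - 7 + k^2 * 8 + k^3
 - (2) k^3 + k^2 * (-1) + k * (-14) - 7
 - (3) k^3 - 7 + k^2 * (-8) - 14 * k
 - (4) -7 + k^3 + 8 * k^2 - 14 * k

Adding the polynomials and combining like terms:
(k*(-8) + k^3 + 7*k^2) + (-7 + k^2 + k*(-6))
= -7 + k^3 + 8 * k^2 - 14 * k
4) -7 + k^3 + 8 * k^2 - 14 * k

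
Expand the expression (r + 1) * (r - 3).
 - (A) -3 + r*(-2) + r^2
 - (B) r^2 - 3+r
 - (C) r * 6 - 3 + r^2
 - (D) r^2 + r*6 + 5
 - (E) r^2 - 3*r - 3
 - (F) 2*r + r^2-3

Expanding (r + 1) * (r - 3):
= -3 + r*(-2) + r^2
A) -3 + r*(-2) + r^2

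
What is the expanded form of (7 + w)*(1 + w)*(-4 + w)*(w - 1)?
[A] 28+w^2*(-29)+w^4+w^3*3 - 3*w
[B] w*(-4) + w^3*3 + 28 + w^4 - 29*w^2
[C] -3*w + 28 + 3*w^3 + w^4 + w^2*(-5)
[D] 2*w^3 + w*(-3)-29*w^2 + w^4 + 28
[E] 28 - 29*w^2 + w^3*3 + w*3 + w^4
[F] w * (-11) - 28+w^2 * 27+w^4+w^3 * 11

Expanding (7 + w)*(1 + w)*(-4 + w)*(w - 1):
= 28+w^2*(-29)+w^4+w^3*3 - 3*w
A) 28+w^2*(-29)+w^4+w^3*3 - 3*w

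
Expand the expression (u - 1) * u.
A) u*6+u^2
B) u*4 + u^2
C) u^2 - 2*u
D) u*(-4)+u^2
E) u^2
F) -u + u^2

Expanding (u - 1) * u:
= -u + u^2
F) -u + u^2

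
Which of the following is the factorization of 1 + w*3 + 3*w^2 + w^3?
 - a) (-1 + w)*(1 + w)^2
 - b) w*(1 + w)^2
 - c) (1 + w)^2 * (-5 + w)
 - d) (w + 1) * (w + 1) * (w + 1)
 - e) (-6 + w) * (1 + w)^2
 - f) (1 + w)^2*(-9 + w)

We need to factor 1 + w*3 + 3*w^2 + w^3.
The factored form is (w + 1) * (w + 1) * (w + 1).
d) (w + 1) * (w + 1) * (w + 1)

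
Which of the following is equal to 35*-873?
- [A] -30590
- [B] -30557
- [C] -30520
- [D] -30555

35 * -873 = -30555
D) -30555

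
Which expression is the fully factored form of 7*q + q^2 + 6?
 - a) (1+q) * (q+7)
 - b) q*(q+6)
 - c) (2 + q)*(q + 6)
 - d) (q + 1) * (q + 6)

We need to factor 7*q + q^2 + 6.
The factored form is (q + 1) * (q + 6).
d) (q + 1) * (q + 6)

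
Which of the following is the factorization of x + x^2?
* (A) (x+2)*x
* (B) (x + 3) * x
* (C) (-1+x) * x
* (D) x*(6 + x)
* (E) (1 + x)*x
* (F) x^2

We need to factor x + x^2.
The factored form is (1 + x)*x.
E) (1 + x)*x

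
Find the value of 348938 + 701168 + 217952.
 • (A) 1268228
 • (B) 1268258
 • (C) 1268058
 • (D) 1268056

First: 348938 + 701168 = 1050106
Then: 1050106 + 217952 = 1268058
C) 1268058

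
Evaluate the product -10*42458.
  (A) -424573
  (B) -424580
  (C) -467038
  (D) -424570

-10 * 42458 = -424580
B) -424580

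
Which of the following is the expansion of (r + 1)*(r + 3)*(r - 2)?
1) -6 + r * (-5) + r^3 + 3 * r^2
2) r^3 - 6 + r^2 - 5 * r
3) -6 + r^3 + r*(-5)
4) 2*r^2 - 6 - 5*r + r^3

Expanding (r + 1)*(r + 3)*(r - 2):
= 2*r^2 - 6 - 5*r + r^3
4) 2*r^2 - 6 - 5*r + r^3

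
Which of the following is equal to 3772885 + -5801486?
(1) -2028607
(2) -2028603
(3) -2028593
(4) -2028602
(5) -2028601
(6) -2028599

3772885 + -5801486 = -2028601
5) -2028601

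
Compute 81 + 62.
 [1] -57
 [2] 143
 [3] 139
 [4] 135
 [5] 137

81 + 62 = 143
2) 143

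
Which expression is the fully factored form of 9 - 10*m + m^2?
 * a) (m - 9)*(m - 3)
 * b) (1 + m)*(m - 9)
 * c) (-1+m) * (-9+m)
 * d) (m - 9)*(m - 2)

We need to factor 9 - 10*m + m^2.
The factored form is (-1+m) * (-9+m).
c) (-1+m) * (-9+m)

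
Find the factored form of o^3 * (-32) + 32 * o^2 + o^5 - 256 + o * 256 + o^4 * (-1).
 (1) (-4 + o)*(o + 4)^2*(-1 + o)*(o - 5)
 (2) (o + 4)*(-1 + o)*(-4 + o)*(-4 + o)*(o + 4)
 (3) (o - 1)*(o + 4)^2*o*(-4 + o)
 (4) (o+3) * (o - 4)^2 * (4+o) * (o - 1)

We need to factor o^3 * (-32) + 32 * o^2 + o^5 - 256 + o * 256 + o^4 * (-1).
The factored form is (o + 4)*(-1 + o)*(-4 + o)*(-4 + o)*(o + 4).
2) (o + 4)*(-1 + o)*(-4 + o)*(-4 + o)*(o + 4)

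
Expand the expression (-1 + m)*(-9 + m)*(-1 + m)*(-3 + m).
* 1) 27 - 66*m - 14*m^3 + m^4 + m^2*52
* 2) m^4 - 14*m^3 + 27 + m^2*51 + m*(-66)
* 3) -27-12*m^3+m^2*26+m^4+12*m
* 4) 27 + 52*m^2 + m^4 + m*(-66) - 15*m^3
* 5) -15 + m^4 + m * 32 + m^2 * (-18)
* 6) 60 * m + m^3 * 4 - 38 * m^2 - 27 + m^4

Expanding (-1 + m)*(-9 + m)*(-1 + m)*(-3 + m):
= 27 - 66*m - 14*m^3 + m^4 + m^2*52
1) 27 - 66*m - 14*m^3 + m^4 + m^2*52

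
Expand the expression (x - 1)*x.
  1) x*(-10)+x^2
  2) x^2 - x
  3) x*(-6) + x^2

Expanding (x - 1)*x:
= x^2 - x
2) x^2 - x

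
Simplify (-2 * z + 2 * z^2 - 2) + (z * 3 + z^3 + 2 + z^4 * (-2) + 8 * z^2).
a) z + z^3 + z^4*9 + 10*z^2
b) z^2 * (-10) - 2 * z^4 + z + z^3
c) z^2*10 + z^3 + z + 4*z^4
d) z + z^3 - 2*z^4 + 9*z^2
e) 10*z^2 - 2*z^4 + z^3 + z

Adding the polynomials and combining like terms:
(-2*z + 2*z^2 - 2) + (z*3 + z^3 + 2 + z^4*(-2) + 8*z^2)
= 10*z^2 - 2*z^4 + z^3 + z
e) 10*z^2 - 2*z^4 + z^3 + z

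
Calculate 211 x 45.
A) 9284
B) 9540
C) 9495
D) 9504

211 * 45 = 9495
C) 9495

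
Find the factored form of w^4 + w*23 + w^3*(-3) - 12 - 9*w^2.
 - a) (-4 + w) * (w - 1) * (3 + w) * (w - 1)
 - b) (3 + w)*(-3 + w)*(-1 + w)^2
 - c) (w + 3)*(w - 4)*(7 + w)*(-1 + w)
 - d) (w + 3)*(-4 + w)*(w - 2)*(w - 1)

We need to factor w^4 + w*23 + w^3*(-3) - 12 - 9*w^2.
The factored form is (-4 + w) * (w - 1) * (3 + w) * (w - 1).
a) (-4 + w) * (w - 1) * (3 + w) * (w - 1)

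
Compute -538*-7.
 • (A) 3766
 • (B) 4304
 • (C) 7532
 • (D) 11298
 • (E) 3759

-538 * -7 = 3766
A) 3766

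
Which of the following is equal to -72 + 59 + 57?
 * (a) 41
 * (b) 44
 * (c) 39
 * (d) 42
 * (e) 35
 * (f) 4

First: -72 + 59 = -13
Then: -13 + 57 = 44
b) 44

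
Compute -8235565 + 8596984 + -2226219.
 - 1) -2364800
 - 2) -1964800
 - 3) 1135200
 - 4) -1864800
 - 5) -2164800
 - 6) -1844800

First: -8235565 + 8596984 = 361419
Then: 361419 + -2226219 = -1864800
4) -1864800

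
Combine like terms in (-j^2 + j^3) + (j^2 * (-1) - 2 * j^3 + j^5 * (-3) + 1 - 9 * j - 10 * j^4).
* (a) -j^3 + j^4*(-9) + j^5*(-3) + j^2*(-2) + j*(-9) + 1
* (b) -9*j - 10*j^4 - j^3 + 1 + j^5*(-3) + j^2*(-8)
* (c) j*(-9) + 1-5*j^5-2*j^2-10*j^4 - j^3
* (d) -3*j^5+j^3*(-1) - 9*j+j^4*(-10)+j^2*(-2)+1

Adding the polynomials and combining like terms:
(-j^2 + j^3) + (j^2*(-1) - 2*j^3 + j^5*(-3) + 1 - 9*j - 10*j^4)
= -3*j^5+j^3*(-1) - 9*j+j^4*(-10)+j^2*(-2)+1
d) -3*j^5+j^3*(-1) - 9*j+j^4*(-10)+j^2*(-2)+1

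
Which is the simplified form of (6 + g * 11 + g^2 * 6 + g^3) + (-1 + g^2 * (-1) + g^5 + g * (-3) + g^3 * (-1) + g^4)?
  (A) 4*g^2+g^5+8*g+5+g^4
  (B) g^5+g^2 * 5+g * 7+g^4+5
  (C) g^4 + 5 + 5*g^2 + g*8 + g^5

Adding the polynomials and combining like terms:
(6 + g*11 + g^2*6 + g^3) + (-1 + g^2*(-1) + g^5 + g*(-3) + g^3*(-1) + g^4)
= g^4 + 5 + 5*g^2 + g*8 + g^5
C) g^4 + 5 + 5*g^2 + g*8 + g^5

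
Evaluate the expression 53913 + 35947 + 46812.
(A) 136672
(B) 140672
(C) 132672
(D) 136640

First: 53913 + 35947 = 89860
Then: 89860 + 46812 = 136672
A) 136672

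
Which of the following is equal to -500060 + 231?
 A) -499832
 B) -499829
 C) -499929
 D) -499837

-500060 + 231 = -499829
B) -499829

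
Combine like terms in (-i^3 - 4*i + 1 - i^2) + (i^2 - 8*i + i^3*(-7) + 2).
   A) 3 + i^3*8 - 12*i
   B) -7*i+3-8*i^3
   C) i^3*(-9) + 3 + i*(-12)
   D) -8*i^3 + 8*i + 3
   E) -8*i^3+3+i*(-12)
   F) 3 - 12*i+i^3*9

Adding the polynomials and combining like terms:
(-i^3 - 4*i + 1 - i^2) + (i^2 - 8*i + i^3*(-7) + 2)
= -8*i^3+3+i*(-12)
E) -8*i^3+3+i*(-12)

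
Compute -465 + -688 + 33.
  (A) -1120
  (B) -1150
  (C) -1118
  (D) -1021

First: -465 + -688 = -1153
Then: -1153 + 33 = -1120
A) -1120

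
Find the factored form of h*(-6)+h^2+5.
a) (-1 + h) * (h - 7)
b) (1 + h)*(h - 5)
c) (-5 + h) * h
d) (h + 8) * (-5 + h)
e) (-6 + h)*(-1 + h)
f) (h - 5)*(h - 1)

We need to factor h*(-6)+h^2+5.
The factored form is (h - 5)*(h - 1).
f) (h - 5)*(h - 1)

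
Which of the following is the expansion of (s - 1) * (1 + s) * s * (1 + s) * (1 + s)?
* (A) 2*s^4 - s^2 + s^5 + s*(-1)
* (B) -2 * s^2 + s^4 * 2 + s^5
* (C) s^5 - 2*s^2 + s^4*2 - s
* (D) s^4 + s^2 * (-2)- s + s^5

Expanding (s - 1) * (1 + s) * s * (1 + s) * (1 + s):
= s^5 - 2*s^2 + s^4*2 - s
C) s^5 - 2*s^2 + s^4*2 - s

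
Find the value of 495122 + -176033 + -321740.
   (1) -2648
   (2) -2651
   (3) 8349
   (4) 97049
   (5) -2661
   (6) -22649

First: 495122 + -176033 = 319089
Then: 319089 + -321740 = -2651
2) -2651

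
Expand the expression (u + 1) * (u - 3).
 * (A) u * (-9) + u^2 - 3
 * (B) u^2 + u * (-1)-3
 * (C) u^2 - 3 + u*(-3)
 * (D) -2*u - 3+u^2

Expanding (u + 1) * (u - 3):
= -2*u - 3+u^2
D) -2*u - 3+u^2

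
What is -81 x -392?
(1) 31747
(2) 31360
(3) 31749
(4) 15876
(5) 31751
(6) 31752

-81 * -392 = 31752
6) 31752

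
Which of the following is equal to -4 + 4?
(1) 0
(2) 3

-4 + 4 = 0
1) 0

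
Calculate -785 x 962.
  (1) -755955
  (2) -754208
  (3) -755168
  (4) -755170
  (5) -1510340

-785 * 962 = -755170
4) -755170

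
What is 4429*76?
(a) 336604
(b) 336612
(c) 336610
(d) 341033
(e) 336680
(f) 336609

4429 * 76 = 336604
a) 336604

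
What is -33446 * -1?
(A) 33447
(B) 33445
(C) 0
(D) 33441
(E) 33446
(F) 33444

-33446 * -1 = 33446
E) 33446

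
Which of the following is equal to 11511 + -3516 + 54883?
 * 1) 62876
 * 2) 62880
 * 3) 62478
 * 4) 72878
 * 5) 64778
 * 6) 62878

First: 11511 + -3516 = 7995
Then: 7995 + 54883 = 62878
6) 62878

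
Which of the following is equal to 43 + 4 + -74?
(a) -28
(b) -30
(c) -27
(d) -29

First: 43 + 4 = 47
Then: 47 + -74 = -27
c) -27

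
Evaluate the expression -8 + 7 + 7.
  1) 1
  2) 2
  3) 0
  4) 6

First: -8 + 7 = -1
Then: -1 + 7 = 6
4) 6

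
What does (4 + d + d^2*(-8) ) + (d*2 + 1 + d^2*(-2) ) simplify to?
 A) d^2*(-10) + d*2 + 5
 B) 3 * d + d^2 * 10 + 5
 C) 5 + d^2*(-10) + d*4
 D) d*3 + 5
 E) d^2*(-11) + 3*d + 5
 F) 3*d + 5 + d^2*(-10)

Adding the polynomials and combining like terms:
(4 + d + d^2*(-8)) + (d*2 + 1 + d^2*(-2))
= 3*d + 5 + d^2*(-10)
F) 3*d + 5 + d^2*(-10)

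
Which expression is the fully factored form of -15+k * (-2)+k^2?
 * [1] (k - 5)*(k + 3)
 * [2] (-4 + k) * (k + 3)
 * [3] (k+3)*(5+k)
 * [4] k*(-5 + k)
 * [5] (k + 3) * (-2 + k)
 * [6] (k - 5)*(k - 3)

We need to factor -15+k * (-2)+k^2.
The factored form is (k - 5)*(k + 3).
1) (k - 5)*(k + 3)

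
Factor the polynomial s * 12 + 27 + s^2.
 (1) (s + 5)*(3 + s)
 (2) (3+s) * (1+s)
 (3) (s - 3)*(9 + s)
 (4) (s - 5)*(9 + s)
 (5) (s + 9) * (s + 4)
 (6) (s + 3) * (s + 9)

We need to factor s * 12 + 27 + s^2.
The factored form is (s + 3) * (s + 9).
6) (s + 3) * (s + 9)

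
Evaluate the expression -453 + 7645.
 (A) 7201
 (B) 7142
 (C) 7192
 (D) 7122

-453 + 7645 = 7192
C) 7192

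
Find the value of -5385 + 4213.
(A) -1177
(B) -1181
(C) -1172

-5385 + 4213 = -1172
C) -1172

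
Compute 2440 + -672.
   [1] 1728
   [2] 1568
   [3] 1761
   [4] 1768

2440 + -672 = 1768
4) 1768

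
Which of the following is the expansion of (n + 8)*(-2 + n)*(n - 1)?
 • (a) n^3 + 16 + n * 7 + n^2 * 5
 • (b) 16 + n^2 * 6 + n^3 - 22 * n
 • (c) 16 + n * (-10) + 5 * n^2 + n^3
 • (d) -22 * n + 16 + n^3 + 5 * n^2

Expanding (n + 8)*(-2 + n)*(n - 1):
= -22 * n + 16 + n^3 + 5 * n^2
d) -22 * n + 16 + n^3 + 5 * n^2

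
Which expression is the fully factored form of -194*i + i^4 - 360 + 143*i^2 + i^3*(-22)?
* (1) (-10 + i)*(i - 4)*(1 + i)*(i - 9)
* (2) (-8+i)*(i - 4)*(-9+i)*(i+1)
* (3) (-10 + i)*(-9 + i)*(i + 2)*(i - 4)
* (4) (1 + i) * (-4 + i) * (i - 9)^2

We need to factor -194*i + i^4 - 360 + 143*i^2 + i^3*(-22).
The factored form is (-10 + i)*(i - 4)*(1 + i)*(i - 9).
1) (-10 + i)*(i - 4)*(1 + i)*(i - 9)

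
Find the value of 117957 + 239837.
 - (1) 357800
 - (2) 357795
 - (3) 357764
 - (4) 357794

117957 + 239837 = 357794
4) 357794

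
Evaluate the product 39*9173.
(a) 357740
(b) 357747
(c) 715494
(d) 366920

39 * 9173 = 357747
b) 357747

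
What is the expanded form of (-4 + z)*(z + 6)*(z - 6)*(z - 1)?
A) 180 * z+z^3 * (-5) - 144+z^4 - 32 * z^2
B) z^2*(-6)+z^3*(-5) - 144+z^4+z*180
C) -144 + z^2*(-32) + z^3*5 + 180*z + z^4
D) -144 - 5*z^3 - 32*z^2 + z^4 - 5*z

Expanding (-4 + z)*(z + 6)*(z - 6)*(z - 1):
= 180 * z+z^3 * (-5) - 144+z^4 - 32 * z^2
A) 180 * z+z^3 * (-5) - 144+z^4 - 32 * z^2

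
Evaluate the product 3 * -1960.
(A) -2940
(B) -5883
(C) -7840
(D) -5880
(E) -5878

3 * -1960 = -5880
D) -5880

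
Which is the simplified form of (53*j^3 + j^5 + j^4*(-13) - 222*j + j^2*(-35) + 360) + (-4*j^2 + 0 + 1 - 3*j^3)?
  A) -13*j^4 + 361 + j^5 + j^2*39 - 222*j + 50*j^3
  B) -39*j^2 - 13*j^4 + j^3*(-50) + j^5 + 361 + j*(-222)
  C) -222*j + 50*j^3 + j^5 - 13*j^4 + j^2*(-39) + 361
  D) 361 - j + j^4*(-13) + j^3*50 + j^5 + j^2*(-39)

Adding the polynomials and combining like terms:
(53*j^3 + j^5 + j^4*(-13) - 222*j + j^2*(-35) + 360) + (-4*j^2 + 0 + 1 - 3*j^3)
= -222*j + 50*j^3 + j^5 - 13*j^4 + j^2*(-39) + 361
C) -222*j + 50*j^3 + j^5 - 13*j^4 + j^2*(-39) + 361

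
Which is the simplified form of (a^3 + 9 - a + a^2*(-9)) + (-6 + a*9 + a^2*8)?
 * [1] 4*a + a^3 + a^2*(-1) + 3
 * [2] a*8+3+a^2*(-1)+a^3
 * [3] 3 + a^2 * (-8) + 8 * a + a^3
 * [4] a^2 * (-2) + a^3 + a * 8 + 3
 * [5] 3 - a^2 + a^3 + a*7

Adding the polynomials and combining like terms:
(a^3 + 9 - a + a^2*(-9)) + (-6 + a*9 + a^2*8)
= a*8+3+a^2*(-1)+a^3
2) a*8+3+a^2*(-1)+a^3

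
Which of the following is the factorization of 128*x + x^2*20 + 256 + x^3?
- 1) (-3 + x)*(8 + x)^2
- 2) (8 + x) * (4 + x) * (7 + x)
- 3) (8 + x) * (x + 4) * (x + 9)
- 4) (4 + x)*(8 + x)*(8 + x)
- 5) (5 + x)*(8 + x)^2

We need to factor 128*x + x^2*20 + 256 + x^3.
The factored form is (4 + x)*(8 + x)*(8 + x).
4) (4 + x)*(8 + x)*(8 + x)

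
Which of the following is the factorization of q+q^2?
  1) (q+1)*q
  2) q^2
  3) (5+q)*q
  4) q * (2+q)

We need to factor q+q^2.
The factored form is (q+1)*q.
1) (q+1)*q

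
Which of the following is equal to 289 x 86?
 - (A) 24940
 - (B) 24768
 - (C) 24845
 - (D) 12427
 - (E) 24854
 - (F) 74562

289 * 86 = 24854
E) 24854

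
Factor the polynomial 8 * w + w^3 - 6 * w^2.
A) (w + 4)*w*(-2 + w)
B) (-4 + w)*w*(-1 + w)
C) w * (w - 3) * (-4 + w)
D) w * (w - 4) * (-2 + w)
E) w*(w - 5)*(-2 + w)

We need to factor 8 * w + w^3 - 6 * w^2.
The factored form is w * (w - 4) * (-2 + w).
D) w * (w - 4) * (-2 + w)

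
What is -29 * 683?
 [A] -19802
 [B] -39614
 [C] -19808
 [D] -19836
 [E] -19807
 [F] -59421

-29 * 683 = -19807
E) -19807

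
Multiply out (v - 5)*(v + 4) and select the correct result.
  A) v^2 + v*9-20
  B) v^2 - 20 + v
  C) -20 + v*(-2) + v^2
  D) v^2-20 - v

Expanding (v - 5)*(v + 4):
= v^2-20 - v
D) v^2-20 - v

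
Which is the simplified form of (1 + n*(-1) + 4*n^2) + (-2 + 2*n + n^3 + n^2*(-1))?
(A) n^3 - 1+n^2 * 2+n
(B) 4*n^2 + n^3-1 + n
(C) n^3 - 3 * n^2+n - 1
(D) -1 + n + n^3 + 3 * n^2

Adding the polynomials and combining like terms:
(1 + n*(-1) + 4*n^2) + (-2 + 2*n + n^3 + n^2*(-1))
= -1 + n + n^3 + 3 * n^2
D) -1 + n + n^3 + 3 * n^2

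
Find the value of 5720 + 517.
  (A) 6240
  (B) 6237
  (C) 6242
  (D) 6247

5720 + 517 = 6237
B) 6237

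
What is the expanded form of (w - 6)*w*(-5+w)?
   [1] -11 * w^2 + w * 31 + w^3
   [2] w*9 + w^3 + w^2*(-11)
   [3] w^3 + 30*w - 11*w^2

Expanding (w - 6)*w*(-5+w):
= w^3 + 30*w - 11*w^2
3) w^3 + 30*w - 11*w^2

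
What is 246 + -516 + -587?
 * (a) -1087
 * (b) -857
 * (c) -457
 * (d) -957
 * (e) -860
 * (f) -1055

First: 246 + -516 = -270
Then: -270 + -587 = -857
b) -857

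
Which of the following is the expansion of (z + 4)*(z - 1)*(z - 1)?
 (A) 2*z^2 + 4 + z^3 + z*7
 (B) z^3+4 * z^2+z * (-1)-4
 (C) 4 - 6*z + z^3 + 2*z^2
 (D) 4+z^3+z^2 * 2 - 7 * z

Expanding (z + 4)*(z - 1)*(z - 1):
= 4+z^3+z^2 * 2 - 7 * z
D) 4+z^3+z^2 * 2 - 7 * z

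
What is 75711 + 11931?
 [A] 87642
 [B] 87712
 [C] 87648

75711 + 11931 = 87642
A) 87642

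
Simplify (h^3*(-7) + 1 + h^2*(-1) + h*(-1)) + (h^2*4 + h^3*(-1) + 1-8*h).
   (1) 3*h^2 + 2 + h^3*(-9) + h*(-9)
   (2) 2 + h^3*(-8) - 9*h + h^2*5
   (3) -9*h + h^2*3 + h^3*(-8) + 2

Adding the polynomials and combining like terms:
(h^3*(-7) + 1 + h^2*(-1) + h*(-1)) + (h^2*4 + h^3*(-1) + 1 - 8*h)
= -9*h + h^2*3 + h^3*(-8) + 2
3) -9*h + h^2*3 + h^3*(-8) + 2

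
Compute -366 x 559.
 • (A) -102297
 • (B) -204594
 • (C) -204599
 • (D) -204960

-366 * 559 = -204594
B) -204594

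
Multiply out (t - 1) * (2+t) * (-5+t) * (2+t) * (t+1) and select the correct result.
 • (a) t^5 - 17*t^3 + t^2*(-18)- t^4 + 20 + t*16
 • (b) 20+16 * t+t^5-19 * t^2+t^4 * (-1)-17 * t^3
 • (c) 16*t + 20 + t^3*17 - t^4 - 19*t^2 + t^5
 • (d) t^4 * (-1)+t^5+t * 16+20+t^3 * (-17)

Expanding (t - 1) * (2+t) * (-5+t) * (2+t) * (t+1):
= 20+16 * t+t^5-19 * t^2+t^4 * (-1)-17 * t^3
b) 20+16 * t+t^5-19 * t^2+t^4 * (-1)-17 * t^3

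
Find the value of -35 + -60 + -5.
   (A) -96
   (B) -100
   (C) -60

First: -35 + -60 = -95
Then: -95 + -5 = -100
B) -100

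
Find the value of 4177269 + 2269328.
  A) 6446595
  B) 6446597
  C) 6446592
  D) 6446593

4177269 + 2269328 = 6446597
B) 6446597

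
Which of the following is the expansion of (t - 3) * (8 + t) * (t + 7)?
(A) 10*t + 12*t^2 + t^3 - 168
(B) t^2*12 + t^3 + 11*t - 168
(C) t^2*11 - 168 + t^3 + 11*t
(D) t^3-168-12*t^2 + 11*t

Expanding (t - 3) * (8 + t) * (t + 7):
= t^2*12 + t^3 + 11*t - 168
B) t^2*12 + t^3 + 11*t - 168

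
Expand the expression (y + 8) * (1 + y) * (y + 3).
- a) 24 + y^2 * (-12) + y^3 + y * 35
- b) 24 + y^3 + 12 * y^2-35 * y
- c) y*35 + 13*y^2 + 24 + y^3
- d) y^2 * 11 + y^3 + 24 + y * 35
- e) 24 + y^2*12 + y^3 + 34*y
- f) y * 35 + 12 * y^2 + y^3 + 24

Expanding (y + 8) * (1 + y) * (y + 3):
= y * 35 + 12 * y^2 + y^3 + 24
f) y * 35 + 12 * y^2 + y^3 + 24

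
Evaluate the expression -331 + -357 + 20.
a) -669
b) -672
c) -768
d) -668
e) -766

First: -331 + -357 = -688
Then: -688 + 20 = -668
d) -668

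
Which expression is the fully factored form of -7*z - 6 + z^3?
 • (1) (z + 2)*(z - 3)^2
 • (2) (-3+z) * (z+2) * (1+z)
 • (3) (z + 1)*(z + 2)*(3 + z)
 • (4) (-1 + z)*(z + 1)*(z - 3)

We need to factor -7*z - 6 + z^3.
The factored form is (-3+z) * (z+2) * (1+z).
2) (-3+z) * (z+2) * (1+z)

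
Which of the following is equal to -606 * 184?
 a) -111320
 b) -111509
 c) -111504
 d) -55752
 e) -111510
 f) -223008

-606 * 184 = -111504
c) -111504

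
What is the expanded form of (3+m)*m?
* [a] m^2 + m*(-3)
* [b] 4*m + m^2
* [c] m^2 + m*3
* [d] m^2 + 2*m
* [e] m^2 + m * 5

Expanding (3+m)*m:
= m^2 + m*3
c) m^2 + m*3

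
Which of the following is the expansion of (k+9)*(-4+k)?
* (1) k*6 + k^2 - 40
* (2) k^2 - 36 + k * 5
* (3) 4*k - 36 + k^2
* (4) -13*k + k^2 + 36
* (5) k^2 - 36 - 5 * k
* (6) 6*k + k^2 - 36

Expanding (k+9)*(-4+k):
= k^2 - 36 + k * 5
2) k^2 - 36 + k * 5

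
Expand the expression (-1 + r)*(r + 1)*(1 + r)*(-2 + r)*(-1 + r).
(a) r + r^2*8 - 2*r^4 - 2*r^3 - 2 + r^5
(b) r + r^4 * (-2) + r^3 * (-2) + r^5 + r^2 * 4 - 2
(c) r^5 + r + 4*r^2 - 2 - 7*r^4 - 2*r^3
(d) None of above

Expanding (-1 + r)*(r + 1)*(1 + r)*(-2 + r)*(-1 + r):
= r + r^4 * (-2) + r^3 * (-2) + r^5 + r^2 * 4 - 2
b) r + r^4 * (-2) + r^3 * (-2) + r^5 + r^2 * 4 - 2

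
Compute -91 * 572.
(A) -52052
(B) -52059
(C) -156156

-91 * 572 = -52052
A) -52052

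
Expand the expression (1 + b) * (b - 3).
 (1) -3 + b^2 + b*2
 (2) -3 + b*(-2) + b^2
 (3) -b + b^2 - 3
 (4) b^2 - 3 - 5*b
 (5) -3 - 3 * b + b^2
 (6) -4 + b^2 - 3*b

Expanding (1 + b) * (b - 3):
= -3 + b*(-2) + b^2
2) -3 + b*(-2) + b^2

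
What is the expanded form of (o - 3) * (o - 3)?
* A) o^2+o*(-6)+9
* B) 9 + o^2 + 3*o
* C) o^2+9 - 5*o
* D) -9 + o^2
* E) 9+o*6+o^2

Expanding (o - 3) * (o - 3):
= o^2+o*(-6)+9
A) o^2+o*(-6)+9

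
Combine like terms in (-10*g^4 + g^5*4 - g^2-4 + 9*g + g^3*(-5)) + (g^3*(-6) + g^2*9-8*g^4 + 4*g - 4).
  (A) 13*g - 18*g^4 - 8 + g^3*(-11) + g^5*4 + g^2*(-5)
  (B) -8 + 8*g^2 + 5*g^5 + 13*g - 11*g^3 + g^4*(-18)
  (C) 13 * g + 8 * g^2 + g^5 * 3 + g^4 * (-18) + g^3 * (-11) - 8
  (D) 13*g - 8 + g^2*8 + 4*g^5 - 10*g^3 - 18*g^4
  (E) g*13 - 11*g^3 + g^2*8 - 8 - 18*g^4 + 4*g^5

Adding the polynomials and combining like terms:
(-10*g^4 + g^5*4 - g^2 - 4 + 9*g + g^3*(-5)) + (g^3*(-6) + g^2*9 - 8*g^4 + 4*g - 4)
= g*13 - 11*g^3 + g^2*8 - 8 - 18*g^4 + 4*g^5
E) g*13 - 11*g^3 + g^2*8 - 8 - 18*g^4 + 4*g^5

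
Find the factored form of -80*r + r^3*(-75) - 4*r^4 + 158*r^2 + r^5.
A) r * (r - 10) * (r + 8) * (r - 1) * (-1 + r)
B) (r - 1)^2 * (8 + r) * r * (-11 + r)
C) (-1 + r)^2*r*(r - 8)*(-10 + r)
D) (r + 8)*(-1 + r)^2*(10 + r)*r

We need to factor -80*r + r^3*(-75) - 4*r^4 + 158*r^2 + r^5.
The factored form is r * (r - 10) * (r + 8) * (r - 1) * (-1 + r).
A) r * (r - 10) * (r + 8) * (r - 1) * (-1 + r)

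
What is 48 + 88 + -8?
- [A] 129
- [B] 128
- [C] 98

First: 48 + 88 = 136
Then: 136 + -8 = 128
B) 128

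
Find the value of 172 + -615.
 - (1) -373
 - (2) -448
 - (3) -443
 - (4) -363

172 + -615 = -443
3) -443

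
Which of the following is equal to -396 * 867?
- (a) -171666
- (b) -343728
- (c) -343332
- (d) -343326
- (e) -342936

-396 * 867 = -343332
c) -343332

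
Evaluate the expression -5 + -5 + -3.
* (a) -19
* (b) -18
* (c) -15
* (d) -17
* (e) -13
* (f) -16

First: -5 + -5 = -10
Then: -10 + -3 = -13
e) -13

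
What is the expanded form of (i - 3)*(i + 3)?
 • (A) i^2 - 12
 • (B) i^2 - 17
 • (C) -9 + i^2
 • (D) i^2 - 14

Expanding (i - 3)*(i + 3):
= -9 + i^2
C) -9 + i^2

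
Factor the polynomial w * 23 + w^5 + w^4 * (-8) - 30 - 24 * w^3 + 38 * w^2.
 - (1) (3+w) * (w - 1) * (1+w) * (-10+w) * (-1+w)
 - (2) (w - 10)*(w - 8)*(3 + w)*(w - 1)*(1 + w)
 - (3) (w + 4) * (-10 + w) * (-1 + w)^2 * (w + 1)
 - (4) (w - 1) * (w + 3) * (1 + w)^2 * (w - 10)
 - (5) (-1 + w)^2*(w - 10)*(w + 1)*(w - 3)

We need to factor w * 23 + w^5 + w^4 * (-8) - 30 - 24 * w^3 + 38 * w^2.
The factored form is (3+w) * (w - 1) * (1+w) * (-10+w) * (-1+w).
1) (3+w) * (w - 1) * (1+w) * (-10+w) * (-1+w)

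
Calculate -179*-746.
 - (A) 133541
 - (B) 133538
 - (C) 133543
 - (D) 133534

-179 * -746 = 133534
D) 133534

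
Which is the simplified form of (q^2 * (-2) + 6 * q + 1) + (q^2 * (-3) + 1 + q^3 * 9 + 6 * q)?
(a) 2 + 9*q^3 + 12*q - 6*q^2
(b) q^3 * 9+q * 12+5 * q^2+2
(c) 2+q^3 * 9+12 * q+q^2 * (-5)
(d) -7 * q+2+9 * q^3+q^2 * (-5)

Adding the polynomials and combining like terms:
(q^2*(-2) + 6*q + 1) + (q^2*(-3) + 1 + q^3*9 + 6*q)
= 2+q^3 * 9+12 * q+q^2 * (-5)
c) 2+q^3 * 9+12 * q+q^2 * (-5)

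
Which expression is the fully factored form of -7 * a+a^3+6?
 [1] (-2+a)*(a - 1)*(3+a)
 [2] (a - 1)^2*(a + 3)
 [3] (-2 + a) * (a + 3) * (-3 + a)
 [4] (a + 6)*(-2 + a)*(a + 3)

We need to factor -7 * a+a^3+6.
The factored form is (-2+a)*(a - 1)*(3+a).
1) (-2+a)*(a - 1)*(3+a)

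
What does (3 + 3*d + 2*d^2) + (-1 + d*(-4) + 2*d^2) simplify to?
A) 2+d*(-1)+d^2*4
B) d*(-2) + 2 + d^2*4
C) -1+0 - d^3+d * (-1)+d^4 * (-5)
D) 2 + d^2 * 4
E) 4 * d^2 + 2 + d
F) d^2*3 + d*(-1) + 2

Adding the polynomials and combining like terms:
(3 + 3*d + 2*d^2) + (-1 + d*(-4) + 2*d^2)
= 2+d*(-1)+d^2*4
A) 2+d*(-1)+d^2*4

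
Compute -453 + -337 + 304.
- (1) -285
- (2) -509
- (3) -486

First: -453 + -337 = -790
Then: -790 + 304 = -486
3) -486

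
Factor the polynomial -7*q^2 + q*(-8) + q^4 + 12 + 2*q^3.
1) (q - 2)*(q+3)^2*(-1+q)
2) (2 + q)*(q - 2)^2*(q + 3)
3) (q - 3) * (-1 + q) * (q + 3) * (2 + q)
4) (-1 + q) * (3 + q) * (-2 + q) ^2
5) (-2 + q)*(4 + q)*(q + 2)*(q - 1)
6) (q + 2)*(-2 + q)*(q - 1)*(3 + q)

We need to factor -7*q^2 + q*(-8) + q^4 + 12 + 2*q^3.
The factored form is (q + 2)*(-2 + q)*(q - 1)*(3 + q).
6) (q + 2)*(-2 + q)*(q - 1)*(3 + q)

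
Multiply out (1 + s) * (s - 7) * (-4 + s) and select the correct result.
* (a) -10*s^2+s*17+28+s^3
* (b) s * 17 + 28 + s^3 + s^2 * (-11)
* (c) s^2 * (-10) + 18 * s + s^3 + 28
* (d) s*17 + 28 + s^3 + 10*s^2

Expanding (1 + s) * (s - 7) * (-4 + s):
= -10*s^2+s*17+28+s^3
a) -10*s^2+s*17+28+s^3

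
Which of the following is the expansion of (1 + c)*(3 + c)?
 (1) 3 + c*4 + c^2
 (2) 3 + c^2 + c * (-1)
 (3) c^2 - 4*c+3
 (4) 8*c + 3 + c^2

Expanding (1 + c)*(3 + c):
= 3 + c*4 + c^2
1) 3 + c*4 + c^2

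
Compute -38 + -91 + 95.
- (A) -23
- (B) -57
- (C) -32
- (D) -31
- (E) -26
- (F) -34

First: -38 + -91 = -129
Then: -129 + 95 = -34
F) -34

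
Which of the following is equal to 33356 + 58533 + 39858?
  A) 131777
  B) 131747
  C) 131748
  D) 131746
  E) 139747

First: 33356 + 58533 = 91889
Then: 91889 + 39858 = 131747
B) 131747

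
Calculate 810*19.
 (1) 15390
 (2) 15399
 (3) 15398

810 * 19 = 15390
1) 15390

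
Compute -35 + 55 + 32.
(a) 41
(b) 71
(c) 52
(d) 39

First: -35 + 55 = 20
Then: 20 + 32 = 52
c) 52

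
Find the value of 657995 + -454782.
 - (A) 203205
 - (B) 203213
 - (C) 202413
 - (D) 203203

657995 + -454782 = 203213
B) 203213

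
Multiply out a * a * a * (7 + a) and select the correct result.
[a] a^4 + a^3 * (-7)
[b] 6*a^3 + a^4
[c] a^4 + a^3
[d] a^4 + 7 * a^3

Expanding a * a * a * (7 + a):
= a^4 + 7 * a^3
d) a^4 + 7 * a^3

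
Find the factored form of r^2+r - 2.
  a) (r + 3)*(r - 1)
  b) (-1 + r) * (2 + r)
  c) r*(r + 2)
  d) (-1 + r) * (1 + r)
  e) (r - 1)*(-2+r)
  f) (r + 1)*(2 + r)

We need to factor r^2+r - 2.
The factored form is (-1 + r) * (2 + r).
b) (-1 + r) * (2 + r)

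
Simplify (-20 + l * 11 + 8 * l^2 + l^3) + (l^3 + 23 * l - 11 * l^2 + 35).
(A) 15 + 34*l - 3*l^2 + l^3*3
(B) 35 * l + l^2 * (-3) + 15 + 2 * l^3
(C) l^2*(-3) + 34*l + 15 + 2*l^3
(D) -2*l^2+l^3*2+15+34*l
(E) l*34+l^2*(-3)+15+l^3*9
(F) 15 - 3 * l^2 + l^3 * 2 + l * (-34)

Adding the polynomials and combining like terms:
(-20 + l*11 + 8*l^2 + l^3) + (l^3 + 23*l - 11*l^2 + 35)
= l^2*(-3) + 34*l + 15 + 2*l^3
C) l^2*(-3) + 34*l + 15 + 2*l^3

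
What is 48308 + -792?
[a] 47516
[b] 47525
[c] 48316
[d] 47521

48308 + -792 = 47516
a) 47516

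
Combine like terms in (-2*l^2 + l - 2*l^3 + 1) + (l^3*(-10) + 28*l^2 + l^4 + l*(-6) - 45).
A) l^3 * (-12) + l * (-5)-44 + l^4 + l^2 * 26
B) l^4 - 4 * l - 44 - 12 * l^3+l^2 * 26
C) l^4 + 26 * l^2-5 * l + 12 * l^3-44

Adding the polynomials and combining like terms:
(-2*l^2 + l - 2*l^3 + 1) + (l^3*(-10) + 28*l^2 + l^4 + l*(-6) - 45)
= l^3 * (-12) + l * (-5)-44 + l^4 + l^2 * 26
A) l^3 * (-12) + l * (-5)-44 + l^4 + l^2 * 26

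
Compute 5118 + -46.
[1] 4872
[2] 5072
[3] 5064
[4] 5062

5118 + -46 = 5072
2) 5072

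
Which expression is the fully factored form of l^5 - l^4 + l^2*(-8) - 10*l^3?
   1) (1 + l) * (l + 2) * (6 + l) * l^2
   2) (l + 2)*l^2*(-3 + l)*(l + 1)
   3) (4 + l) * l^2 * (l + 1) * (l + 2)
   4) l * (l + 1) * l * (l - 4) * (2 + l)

We need to factor l^5 - l^4 + l^2*(-8) - 10*l^3.
The factored form is l * (l + 1) * l * (l - 4) * (2 + l).
4) l * (l + 1) * l * (l - 4) * (2 + l)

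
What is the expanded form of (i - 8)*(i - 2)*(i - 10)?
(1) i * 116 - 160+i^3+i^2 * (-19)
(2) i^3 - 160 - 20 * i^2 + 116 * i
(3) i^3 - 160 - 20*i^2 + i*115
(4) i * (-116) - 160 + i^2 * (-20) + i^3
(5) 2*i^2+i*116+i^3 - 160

Expanding (i - 8)*(i - 2)*(i - 10):
= i^3 - 160 - 20 * i^2 + 116 * i
2) i^3 - 160 - 20 * i^2 + 116 * i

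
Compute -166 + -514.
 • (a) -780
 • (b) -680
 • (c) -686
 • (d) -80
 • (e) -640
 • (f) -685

-166 + -514 = -680
b) -680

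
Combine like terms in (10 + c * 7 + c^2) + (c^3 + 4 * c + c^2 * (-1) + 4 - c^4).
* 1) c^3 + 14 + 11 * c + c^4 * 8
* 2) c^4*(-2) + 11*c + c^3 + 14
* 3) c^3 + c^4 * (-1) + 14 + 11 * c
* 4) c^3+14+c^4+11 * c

Adding the polynomials and combining like terms:
(10 + c*7 + c^2) + (c^3 + 4*c + c^2*(-1) + 4 - c^4)
= c^3 + c^4 * (-1) + 14 + 11 * c
3) c^3 + c^4 * (-1) + 14 + 11 * c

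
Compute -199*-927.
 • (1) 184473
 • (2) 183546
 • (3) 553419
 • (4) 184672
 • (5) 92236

-199 * -927 = 184473
1) 184473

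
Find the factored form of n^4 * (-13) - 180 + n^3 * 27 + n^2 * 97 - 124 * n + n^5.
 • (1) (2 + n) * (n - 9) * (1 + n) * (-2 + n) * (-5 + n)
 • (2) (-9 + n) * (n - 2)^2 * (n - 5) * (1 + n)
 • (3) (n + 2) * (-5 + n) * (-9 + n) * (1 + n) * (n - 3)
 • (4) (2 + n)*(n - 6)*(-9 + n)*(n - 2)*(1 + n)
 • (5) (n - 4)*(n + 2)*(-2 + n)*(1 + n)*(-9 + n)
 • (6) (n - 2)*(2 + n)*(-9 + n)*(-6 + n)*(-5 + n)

We need to factor n^4 * (-13) - 180 + n^3 * 27 + n^2 * 97 - 124 * n + n^5.
The factored form is (2 + n) * (n - 9) * (1 + n) * (-2 + n) * (-5 + n).
1) (2 + n) * (n - 9) * (1 + n) * (-2 + n) * (-5 + n)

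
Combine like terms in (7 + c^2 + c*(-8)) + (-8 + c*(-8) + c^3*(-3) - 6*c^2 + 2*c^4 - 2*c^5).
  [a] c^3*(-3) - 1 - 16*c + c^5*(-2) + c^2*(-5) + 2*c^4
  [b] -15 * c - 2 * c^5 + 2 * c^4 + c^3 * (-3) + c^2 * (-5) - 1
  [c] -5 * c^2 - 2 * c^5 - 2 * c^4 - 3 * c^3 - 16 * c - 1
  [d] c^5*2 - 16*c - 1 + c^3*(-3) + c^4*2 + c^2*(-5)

Adding the polynomials and combining like terms:
(7 + c^2 + c*(-8)) + (-8 + c*(-8) + c^3*(-3) - 6*c^2 + 2*c^4 - 2*c^5)
= c^3*(-3) - 1 - 16*c + c^5*(-2) + c^2*(-5) + 2*c^4
a) c^3*(-3) - 1 - 16*c + c^5*(-2) + c^2*(-5) + 2*c^4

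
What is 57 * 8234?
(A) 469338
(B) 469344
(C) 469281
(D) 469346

57 * 8234 = 469338
A) 469338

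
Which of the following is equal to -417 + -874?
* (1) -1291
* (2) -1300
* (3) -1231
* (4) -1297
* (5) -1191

-417 + -874 = -1291
1) -1291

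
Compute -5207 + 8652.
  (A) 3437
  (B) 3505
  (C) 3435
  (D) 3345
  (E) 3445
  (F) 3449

-5207 + 8652 = 3445
E) 3445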